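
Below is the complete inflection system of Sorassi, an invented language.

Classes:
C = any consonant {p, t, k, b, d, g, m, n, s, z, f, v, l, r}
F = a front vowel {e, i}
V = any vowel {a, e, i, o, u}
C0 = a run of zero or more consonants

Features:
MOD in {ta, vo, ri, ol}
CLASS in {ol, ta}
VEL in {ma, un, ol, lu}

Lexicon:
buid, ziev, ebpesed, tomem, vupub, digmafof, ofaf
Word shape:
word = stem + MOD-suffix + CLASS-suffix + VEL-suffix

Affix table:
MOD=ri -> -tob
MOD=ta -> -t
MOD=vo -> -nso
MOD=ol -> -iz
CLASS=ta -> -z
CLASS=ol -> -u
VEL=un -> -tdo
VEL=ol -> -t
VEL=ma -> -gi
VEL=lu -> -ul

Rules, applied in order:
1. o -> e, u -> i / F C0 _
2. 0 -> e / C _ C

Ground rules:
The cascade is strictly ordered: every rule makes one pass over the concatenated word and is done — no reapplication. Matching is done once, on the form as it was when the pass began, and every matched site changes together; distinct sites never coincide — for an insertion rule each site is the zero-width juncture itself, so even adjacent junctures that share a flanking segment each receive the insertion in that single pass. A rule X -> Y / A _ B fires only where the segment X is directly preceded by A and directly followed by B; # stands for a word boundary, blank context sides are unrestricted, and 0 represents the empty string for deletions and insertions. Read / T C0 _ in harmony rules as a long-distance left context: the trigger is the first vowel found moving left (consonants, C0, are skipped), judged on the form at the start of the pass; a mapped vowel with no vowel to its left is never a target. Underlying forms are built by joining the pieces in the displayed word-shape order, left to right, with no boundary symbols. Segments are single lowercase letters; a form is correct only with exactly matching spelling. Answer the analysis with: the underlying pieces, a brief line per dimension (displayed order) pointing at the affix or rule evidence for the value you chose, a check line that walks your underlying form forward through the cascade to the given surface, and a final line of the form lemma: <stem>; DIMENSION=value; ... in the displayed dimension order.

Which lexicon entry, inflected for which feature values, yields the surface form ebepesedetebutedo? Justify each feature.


underlying: ebpesed-tob-u-tdo
MOD=ri - signalled by the affix -tob
CLASS=ol - signalled by the affix -u
VEL=un - signalled by the affix -tdo
check: ebpesedtobutdo -> ebpesedtebutdo -> ebepesedetebutedo
lemma: ebpesed; MOD=ri; CLASS=ol; VEL=un


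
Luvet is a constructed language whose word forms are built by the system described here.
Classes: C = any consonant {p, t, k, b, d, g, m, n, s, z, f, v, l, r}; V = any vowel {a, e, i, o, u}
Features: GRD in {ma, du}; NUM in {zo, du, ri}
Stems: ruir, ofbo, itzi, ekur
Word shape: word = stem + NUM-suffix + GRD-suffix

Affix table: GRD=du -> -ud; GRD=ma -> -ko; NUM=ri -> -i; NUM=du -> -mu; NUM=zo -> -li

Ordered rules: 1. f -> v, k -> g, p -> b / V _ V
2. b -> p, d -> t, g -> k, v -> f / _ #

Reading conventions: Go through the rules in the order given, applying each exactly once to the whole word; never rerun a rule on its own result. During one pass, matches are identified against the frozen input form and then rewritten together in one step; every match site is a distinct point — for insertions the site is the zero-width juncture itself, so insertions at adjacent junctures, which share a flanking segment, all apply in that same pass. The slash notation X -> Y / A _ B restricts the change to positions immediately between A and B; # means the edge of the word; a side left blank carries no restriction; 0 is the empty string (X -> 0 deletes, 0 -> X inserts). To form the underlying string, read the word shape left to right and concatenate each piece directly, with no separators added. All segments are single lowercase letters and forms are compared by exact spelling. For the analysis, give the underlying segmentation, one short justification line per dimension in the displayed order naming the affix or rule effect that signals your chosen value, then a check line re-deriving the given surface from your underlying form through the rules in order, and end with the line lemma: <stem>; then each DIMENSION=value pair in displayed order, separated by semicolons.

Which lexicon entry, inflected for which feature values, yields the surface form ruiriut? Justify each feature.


underlying: ruir-i-ud
GRD=du - signalled by the affix -ud
NUM=ri - signalled by the affix -i
check: ruiriud -> ruiriud -> ruiriut
lemma: ruir; GRD=du; NUM=ri


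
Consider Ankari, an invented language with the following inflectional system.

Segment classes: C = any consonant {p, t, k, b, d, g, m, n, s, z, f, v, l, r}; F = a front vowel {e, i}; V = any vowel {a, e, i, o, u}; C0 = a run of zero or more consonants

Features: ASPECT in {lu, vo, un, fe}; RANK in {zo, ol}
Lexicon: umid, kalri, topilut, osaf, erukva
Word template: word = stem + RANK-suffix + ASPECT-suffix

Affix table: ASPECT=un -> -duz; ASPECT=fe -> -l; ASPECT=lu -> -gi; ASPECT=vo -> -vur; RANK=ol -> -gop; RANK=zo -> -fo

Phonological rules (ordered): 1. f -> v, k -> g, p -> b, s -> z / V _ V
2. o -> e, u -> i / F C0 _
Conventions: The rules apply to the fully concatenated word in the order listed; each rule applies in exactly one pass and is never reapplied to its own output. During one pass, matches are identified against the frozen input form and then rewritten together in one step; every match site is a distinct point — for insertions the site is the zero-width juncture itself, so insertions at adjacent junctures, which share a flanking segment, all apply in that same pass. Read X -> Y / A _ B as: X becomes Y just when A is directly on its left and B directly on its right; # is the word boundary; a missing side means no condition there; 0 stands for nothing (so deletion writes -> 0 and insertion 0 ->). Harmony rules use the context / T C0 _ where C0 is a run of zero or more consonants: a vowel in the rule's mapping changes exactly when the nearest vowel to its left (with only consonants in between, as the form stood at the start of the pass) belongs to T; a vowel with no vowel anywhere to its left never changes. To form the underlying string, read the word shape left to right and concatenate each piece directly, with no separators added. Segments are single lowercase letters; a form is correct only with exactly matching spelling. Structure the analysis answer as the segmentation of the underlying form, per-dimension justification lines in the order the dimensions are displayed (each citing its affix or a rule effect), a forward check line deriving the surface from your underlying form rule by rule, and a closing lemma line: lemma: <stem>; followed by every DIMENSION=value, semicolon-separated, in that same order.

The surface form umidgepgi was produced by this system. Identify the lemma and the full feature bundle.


underlying: umid-gop-gi
ASPECT=lu - signalled by the affix -gi
RANK=ol - signalled by the affix -gop
check: umidgopgi -> umidgopgi -> umidgepgi
lemma: umid; ASPECT=lu; RANK=ol


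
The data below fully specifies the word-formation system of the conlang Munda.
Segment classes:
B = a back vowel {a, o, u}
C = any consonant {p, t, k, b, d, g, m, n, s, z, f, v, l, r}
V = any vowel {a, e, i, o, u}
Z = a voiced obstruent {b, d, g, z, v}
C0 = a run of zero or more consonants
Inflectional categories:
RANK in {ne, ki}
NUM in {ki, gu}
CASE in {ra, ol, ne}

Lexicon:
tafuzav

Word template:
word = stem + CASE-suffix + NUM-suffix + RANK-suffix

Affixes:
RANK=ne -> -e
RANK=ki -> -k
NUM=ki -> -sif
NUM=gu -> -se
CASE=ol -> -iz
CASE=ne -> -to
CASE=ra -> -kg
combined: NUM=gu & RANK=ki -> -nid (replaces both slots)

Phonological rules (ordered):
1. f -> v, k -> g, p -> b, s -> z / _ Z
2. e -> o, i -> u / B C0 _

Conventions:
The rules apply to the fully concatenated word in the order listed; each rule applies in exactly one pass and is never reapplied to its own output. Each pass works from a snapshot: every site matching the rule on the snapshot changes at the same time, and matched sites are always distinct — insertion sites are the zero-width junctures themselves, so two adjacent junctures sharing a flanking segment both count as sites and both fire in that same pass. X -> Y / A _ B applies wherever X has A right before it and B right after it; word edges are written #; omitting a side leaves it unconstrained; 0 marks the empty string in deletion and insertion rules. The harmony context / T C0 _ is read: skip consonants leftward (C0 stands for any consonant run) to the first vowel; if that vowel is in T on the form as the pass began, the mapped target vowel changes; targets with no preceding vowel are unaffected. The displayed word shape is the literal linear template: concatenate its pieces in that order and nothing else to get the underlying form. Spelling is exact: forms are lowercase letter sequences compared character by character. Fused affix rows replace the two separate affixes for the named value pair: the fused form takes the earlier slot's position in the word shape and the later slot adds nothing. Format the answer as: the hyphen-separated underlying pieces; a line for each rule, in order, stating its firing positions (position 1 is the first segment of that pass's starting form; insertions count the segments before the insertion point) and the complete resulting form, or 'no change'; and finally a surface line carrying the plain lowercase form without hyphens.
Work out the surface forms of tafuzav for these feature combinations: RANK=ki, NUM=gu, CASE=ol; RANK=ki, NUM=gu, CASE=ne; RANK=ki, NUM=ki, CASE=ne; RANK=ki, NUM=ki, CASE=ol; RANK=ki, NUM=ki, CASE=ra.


cell RANK=ki, NUM=gu, CASE=ol:
underlying: tafuzav-iz-nid
1. f -> v, k -> g, p -> b, s -> z / _ Z: no change
2. e -> o, i -> u / B C0 _: fires at position(s) 8: tafuzavuznid
surface: tafuzavuznid

cell RANK=ki, NUM=gu, CASE=ne:
underlying: tafuzav-to-nid
1. f -> v, k -> g, p -> b, s -> z / _ Z: no change
2. e -> o, i -> u / B C0 _: fires at position(s) 11: tafuzavtonud
surface: tafuzavtonud

cell RANK=ki, NUM=ki, CASE=ne:
underlying: tafuzav-to-sif-k
1. f -> v, k -> g, p -> b, s -> z / _ Z: no change
2. e -> o, i -> u / B C0 _: fires at position(s) 11: tafuzavtosufk
surface: tafuzavtosufk

cell RANK=ki, NUM=ki, CASE=ol:
underlying: tafuzav-iz-sif-k
1. f -> v, k -> g, p -> b, s -> z / _ Z: no change
2. e -> o, i -> u / B C0 _: fires at position(s) 8: tafuzavuzsifk
surface: tafuzavuzsifk

cell RANK=ki, NUM=ki, CASE=ra:
underlying: tafuzav-kg-sif-k
1. f -> v, k -> g, p -> b, s -> z / _ Z: fires at position(s) 8: tafuzavggsifk
2. e -> o, i -> u / B C0 _: fires at position(s) 11: tafuzavggsufk
surface: tafuzavggsufk


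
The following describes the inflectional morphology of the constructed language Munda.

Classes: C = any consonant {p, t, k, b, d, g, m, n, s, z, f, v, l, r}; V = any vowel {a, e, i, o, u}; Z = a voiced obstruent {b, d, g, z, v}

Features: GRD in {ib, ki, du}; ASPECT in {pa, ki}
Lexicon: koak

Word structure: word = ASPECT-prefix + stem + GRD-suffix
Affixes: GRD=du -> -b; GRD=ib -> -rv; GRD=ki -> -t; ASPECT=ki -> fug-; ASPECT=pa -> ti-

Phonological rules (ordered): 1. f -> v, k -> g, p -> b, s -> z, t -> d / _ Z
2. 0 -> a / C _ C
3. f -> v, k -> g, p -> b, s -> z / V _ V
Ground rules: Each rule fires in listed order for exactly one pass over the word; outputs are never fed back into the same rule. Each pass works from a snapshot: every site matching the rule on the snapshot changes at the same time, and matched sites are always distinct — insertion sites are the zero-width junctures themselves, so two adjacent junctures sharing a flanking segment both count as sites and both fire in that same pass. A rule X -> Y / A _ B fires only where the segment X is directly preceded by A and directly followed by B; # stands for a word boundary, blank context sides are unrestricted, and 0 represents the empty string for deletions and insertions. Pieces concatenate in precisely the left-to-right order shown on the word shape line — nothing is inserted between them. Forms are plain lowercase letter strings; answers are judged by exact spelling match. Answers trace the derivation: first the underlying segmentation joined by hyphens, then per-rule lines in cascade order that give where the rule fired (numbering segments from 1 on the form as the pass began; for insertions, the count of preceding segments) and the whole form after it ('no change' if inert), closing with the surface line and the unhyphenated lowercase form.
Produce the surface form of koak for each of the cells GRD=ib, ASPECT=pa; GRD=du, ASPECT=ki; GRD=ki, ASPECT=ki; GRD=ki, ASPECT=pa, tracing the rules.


cell GRD=ib, ASPECT=pa:
underlying: ti-koak-rv
1. f -> v, k -> g, p -> b, s -> z, t -> d / _ Z: no change
2. 0 -> a / C _ C: inserts after position(s) 6, 7: tikoakarav
3. f -> v, k -> g, p -> b, s -> z / V _ V: fires at position(s) 3, 6: tigoagarav
surface: tigoagarav

cell GRD=du, ASPECT=ki:
underlying: fug-koak-b
1. f -> v, k -> g, p -> b, s -> z, t -> d / _ Z: fires at position(s) 7: fugkoagb
2. 0 -> a / C _ C: inserts after position(s) 3, 7: fugakoagab
3. f -> v, k -> g, p -> b, s -> z / V _ V: fires at position(s) 5: fugagoagab
surface: fugagoagab

cell GRD=ki, ASPECT=ki:
underlying: fug-koak-t
1. f -> v, k -> g, p -> b, s -> z, t -> d / _ Z: no change
2. 0 -> a / C _ C: inserts after position(s) 3, 7: fugakoakat
3. f -> v, k -> g, p -> b, s -> z / V _ V: fires at position(s) 5, 8: fugagoagat
surface: fugagoagat

cell GRD=ki, ASPECT=pa:
underlying: ti-koak-t
1. f -> v, k -> g, p -> b, s -> z, t -> d / _ Z: no change
2. 0 -> a / C _ C: inserts after position(s) 6: tikoakat
3. f -> v, k -> g, p -> b, s -> z / V _ V: fires at position(s) 3, 6: tigoagat
surface: tigoagat


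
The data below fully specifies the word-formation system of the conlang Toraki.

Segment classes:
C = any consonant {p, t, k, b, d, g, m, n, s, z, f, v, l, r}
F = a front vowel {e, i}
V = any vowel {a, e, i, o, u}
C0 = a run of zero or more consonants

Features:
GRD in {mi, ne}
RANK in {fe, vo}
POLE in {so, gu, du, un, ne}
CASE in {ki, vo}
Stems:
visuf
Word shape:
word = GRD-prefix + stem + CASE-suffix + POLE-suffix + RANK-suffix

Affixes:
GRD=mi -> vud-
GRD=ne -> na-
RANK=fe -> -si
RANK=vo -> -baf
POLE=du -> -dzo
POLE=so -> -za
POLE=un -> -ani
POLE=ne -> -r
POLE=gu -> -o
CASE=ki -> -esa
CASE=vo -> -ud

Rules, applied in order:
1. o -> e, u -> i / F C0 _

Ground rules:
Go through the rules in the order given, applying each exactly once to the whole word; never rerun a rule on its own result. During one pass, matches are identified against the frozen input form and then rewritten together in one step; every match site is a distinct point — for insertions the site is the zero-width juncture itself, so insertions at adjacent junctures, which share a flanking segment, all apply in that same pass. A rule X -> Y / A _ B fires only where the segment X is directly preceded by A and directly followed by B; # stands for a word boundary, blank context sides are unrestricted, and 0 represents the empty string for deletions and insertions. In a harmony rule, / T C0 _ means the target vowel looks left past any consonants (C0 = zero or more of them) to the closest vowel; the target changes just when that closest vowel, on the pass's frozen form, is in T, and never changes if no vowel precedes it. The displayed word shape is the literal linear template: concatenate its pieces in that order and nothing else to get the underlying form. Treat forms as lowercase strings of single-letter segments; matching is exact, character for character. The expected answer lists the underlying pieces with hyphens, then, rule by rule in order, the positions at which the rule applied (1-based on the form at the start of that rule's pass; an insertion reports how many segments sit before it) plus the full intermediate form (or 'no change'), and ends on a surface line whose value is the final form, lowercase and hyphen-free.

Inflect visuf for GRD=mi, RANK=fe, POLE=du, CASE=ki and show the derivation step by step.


underlying: vud-visuf-esa-dzo-si
1. o -> e, u -> i / F C0 _: fires at position(s) 7: vudvisifesadzosi
surface: vudvisifesadzosi


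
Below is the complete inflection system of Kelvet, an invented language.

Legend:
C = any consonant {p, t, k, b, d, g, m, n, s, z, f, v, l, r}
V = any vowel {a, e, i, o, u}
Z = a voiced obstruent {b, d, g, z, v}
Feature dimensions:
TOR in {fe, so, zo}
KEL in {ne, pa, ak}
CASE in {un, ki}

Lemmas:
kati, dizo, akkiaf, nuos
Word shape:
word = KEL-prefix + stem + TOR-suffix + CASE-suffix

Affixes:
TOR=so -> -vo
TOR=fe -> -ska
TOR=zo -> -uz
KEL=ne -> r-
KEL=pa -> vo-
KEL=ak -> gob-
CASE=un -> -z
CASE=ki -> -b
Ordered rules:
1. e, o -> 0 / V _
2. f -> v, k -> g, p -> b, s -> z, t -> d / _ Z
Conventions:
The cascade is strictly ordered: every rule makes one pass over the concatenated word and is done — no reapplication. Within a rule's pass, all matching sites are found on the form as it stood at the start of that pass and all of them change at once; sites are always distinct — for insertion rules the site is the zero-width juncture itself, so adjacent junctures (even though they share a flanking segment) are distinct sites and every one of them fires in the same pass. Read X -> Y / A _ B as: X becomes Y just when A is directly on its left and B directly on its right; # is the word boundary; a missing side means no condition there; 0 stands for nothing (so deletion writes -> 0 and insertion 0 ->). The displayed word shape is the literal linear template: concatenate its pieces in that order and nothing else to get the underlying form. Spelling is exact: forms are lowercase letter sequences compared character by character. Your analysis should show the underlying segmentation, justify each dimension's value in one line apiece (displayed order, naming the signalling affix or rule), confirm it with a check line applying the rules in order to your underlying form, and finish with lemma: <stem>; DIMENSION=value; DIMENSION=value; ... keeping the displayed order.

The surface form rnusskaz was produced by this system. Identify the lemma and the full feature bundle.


underlying: r-nuos-ska-z
TOR=fe - signalled by the affix -ska
KEL=ne - signalled by the affix r-
CASE=un - signalled by the affix -z
check: rnuosskaz -> rnusskaz -> rnusskaz
lemma: nuos; TOR=fe; KEL=ne; CASE=un


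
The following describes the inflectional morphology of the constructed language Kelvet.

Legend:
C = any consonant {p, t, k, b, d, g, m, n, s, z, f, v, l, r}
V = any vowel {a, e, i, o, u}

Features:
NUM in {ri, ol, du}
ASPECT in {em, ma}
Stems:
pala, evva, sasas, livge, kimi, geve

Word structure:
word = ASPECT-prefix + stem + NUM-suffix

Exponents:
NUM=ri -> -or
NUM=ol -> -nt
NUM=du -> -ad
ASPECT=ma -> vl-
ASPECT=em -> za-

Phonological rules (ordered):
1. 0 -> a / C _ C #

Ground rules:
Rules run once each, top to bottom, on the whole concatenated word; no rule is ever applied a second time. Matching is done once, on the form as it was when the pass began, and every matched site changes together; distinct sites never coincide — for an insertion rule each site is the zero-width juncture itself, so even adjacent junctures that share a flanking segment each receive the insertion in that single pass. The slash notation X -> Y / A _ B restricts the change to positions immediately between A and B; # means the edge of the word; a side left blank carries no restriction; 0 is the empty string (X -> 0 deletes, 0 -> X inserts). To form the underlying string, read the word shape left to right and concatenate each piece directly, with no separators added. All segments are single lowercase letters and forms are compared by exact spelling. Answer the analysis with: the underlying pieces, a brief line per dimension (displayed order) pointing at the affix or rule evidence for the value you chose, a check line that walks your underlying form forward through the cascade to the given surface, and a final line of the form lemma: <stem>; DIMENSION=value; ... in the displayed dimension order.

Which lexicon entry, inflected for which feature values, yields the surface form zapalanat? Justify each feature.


underlying: za-pala-nt
NUM=ol - signalled by the affix -nt
ASPECT=em - signalled by the affix za-
check: zapalant -> zapalanat
lemma: pala; NUM=ol; ASPECT=em


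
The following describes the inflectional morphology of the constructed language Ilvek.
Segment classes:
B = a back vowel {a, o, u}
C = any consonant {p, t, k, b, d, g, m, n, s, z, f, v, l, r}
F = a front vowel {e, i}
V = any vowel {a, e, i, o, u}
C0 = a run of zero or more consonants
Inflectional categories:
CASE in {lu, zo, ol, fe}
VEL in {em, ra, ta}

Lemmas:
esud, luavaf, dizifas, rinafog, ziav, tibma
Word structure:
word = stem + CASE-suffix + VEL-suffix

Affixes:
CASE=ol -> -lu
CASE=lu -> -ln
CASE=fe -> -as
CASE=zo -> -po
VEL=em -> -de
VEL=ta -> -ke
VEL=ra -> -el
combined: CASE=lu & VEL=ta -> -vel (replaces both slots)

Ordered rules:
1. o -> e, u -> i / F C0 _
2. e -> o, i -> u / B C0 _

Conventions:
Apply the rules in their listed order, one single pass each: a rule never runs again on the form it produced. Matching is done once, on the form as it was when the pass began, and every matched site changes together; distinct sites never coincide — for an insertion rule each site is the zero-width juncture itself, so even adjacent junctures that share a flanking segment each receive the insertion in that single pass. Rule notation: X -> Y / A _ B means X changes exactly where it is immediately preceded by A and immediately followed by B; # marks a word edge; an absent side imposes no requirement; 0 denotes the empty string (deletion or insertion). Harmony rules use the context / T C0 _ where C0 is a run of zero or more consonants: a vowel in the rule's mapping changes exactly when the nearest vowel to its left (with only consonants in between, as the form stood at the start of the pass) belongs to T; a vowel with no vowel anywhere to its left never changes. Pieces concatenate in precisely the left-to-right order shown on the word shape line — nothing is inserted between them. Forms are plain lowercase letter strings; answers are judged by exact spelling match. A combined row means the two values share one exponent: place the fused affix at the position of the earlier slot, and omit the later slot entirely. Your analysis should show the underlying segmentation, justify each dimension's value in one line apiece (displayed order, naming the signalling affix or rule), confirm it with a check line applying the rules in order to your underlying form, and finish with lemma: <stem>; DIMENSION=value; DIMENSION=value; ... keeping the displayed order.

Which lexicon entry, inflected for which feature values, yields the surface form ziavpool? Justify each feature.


underlying: ziav-po-el
CASE=zo - signalled by the affix -po
VEL=ra - signalled by the affix -el
check: ziavpoel -> ziavpoel -> ziavpool
lemma: ziav; CASE=zo; VEL=ra


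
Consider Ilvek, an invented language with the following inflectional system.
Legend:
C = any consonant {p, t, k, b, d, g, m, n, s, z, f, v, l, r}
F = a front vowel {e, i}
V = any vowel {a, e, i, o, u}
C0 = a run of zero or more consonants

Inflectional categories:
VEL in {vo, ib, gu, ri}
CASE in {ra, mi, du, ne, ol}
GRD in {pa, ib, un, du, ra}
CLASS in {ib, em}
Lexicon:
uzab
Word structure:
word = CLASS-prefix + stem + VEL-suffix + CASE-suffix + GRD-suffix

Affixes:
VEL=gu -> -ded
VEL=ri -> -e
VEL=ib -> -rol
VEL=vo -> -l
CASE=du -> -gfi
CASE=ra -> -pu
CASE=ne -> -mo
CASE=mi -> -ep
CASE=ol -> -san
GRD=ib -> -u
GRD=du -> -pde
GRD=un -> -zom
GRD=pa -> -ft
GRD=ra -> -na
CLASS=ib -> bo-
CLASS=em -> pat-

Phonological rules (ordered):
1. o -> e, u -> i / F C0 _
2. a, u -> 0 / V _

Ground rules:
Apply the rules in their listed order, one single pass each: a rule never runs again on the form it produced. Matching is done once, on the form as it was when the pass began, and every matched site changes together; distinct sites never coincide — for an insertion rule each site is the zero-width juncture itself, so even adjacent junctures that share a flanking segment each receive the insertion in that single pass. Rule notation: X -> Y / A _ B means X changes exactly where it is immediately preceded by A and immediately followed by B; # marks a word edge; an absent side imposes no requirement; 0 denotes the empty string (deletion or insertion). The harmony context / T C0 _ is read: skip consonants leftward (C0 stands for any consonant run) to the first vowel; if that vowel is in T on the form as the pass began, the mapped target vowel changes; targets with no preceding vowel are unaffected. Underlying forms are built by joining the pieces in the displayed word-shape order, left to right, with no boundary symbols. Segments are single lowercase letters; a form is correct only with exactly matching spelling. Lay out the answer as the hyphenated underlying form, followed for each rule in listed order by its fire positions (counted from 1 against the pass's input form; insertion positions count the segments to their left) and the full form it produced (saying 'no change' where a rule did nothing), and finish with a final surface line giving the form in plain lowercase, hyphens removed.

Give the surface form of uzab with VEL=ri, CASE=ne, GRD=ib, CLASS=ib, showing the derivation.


underlying: bo-uzab-e-mo-u
1. o -> e, u -> i / F C0 _: fires at position(s) 9: bouzabemeu
2. a, u -> 0 / V _: fires at position(s) 3, 10: bozabeme
surface: bozabeme


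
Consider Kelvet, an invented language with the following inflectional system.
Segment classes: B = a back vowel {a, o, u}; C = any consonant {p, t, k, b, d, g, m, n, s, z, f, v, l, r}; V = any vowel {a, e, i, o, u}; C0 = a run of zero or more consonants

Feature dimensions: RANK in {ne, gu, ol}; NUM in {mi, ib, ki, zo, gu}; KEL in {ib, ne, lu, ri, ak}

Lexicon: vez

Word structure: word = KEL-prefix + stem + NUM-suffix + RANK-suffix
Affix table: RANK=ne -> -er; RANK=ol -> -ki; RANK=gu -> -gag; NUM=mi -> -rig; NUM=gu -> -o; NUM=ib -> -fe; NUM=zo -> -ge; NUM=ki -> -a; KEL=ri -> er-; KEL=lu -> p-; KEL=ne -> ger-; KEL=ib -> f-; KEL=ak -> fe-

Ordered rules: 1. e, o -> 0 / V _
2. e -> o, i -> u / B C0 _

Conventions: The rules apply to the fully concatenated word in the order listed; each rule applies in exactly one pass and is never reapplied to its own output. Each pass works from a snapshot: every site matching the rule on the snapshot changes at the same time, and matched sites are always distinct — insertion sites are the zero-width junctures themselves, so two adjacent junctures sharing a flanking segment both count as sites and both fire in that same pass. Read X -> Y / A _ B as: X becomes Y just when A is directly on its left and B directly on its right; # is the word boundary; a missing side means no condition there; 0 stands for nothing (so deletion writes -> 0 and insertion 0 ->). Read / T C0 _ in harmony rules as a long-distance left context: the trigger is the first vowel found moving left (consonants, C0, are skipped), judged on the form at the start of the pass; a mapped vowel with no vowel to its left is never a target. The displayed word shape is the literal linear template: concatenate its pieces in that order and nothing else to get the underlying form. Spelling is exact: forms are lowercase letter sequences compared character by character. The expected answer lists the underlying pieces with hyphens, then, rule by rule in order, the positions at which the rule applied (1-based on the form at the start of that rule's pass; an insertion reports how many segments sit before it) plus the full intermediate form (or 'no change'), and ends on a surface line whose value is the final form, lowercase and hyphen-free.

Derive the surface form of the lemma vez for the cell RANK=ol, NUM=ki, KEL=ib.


underlying: f-vez-a-ki
1. e, o -> 0 / V _: no change
2. e -> o, i -> u / B C0 _: fires at position(s) 7: fvezaku
surface: fvezaku


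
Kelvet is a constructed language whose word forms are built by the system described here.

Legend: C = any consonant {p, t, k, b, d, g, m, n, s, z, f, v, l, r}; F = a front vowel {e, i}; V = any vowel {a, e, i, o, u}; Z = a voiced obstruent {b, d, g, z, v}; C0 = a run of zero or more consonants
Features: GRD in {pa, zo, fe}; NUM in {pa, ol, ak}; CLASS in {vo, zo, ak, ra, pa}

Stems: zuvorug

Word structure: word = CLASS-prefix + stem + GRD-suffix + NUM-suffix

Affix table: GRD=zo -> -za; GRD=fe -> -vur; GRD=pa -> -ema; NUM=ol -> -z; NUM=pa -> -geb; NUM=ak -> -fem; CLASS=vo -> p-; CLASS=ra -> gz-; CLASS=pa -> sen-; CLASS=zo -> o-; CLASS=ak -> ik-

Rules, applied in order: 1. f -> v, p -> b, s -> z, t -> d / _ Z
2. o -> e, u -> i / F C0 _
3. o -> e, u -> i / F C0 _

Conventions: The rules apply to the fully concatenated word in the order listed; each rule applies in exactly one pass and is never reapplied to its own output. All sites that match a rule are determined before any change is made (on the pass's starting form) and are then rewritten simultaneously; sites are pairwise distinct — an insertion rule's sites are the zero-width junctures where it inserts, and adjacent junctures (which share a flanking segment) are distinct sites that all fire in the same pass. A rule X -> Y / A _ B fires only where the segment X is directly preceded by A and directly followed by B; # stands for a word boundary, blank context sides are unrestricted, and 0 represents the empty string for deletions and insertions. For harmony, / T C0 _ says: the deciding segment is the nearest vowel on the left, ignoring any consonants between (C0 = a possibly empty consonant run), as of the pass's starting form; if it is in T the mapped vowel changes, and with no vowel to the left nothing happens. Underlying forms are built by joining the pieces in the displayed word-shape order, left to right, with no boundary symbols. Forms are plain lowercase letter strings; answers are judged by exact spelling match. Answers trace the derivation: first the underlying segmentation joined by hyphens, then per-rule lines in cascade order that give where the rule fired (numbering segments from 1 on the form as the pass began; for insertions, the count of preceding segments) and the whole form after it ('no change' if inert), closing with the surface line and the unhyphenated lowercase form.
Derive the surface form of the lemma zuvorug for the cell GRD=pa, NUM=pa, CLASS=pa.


underlying: sen-zuvorug-ema-geb
1. f -> v, p -> b, s -> z, t -> d / _ Z: no change
2. o -> e, u -> i / F C0 _: fires at position(s) 5: senzivorugemageb
3. o -> e, u -> i / F C0 _: fires at position(s) 7: senziverugemageb
surface: senziverugemageb


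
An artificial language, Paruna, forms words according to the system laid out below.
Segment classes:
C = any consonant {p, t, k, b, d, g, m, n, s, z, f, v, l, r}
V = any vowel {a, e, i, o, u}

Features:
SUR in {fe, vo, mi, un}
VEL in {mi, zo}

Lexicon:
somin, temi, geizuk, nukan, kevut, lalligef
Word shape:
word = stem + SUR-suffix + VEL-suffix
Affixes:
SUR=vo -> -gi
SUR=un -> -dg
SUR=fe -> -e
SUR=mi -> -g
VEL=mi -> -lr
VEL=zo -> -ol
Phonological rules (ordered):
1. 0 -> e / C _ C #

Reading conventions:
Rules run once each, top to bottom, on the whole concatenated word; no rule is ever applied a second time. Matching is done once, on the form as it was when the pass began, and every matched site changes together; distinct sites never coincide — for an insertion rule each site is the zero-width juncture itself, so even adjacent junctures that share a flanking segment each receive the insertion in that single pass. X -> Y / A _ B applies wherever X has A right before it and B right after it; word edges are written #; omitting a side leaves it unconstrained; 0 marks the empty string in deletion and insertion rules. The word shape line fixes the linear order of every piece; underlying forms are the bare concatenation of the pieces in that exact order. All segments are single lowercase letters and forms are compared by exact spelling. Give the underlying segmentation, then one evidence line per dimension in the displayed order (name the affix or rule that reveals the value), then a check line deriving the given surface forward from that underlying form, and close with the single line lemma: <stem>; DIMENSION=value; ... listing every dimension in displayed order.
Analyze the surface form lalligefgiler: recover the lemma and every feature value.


underlying: lalligef-gi-lr
SUR=vo - signalled by the affix -gi
VEL=mi - signalled by the affix -lr
check: lalligefgilr -> lalligefgiler
lemma: lalligef; SUR=vo; VEL=mi


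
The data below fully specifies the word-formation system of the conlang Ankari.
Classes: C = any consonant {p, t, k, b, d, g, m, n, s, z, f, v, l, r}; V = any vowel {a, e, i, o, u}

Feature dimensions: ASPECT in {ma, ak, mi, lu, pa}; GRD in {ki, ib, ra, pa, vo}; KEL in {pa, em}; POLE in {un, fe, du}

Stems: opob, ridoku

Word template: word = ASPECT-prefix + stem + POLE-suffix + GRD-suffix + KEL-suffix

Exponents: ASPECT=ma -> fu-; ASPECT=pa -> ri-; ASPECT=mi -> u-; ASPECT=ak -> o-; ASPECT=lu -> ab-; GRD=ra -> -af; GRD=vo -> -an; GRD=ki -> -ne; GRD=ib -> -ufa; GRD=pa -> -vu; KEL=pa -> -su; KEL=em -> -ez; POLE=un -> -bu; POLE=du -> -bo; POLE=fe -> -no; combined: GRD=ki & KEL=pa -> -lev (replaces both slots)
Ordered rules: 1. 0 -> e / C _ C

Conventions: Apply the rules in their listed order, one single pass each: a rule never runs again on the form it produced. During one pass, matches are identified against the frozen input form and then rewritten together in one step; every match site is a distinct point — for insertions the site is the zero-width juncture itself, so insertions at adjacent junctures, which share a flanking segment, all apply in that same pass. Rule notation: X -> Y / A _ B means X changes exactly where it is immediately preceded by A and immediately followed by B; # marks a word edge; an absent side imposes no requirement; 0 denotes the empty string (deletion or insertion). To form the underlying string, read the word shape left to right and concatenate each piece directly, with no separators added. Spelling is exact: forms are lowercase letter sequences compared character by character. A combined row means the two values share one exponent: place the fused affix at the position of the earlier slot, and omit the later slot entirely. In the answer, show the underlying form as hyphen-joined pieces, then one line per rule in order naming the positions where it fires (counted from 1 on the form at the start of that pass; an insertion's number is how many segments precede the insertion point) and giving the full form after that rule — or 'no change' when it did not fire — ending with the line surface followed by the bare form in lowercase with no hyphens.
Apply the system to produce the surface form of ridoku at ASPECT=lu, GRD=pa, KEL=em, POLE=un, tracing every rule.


underlying: ab-ridoku-bu-vu-ez
1. 0 -> e / C _ C: inserts after position(s) 2: aberidokubuvuez
surface: aberidokubuvuez


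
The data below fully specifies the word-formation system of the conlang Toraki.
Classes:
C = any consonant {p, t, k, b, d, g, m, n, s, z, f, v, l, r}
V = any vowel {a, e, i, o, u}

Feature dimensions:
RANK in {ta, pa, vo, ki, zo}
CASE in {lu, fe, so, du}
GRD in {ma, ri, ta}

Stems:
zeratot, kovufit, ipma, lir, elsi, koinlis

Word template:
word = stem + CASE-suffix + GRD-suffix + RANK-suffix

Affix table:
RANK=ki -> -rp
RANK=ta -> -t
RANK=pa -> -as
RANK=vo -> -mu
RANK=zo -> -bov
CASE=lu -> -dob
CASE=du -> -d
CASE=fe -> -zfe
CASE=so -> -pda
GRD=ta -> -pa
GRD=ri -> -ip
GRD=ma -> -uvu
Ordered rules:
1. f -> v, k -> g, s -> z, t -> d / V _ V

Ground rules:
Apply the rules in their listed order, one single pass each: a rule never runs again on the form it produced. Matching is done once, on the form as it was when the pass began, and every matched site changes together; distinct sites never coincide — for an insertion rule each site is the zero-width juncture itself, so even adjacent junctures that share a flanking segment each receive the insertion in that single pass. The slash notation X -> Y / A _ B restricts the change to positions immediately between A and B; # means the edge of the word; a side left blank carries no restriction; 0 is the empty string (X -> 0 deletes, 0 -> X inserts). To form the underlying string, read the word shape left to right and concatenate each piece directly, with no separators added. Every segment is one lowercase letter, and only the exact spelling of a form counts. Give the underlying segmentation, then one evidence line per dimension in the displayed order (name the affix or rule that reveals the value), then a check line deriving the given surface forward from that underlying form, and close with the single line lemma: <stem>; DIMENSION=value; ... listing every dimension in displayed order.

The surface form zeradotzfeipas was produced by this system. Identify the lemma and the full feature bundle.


underlying: zeratot-zfe-ip-as
RANK=pa - signalled by the affix -as
CASE=fe - signalled by the affix -zfe
GRD=ri - signalled by the affix -ip
check: zeratotzfeipas -> zeradotzfeipas
lemma: zeratot; RANK=pa; CASE=fe; GRD=ri


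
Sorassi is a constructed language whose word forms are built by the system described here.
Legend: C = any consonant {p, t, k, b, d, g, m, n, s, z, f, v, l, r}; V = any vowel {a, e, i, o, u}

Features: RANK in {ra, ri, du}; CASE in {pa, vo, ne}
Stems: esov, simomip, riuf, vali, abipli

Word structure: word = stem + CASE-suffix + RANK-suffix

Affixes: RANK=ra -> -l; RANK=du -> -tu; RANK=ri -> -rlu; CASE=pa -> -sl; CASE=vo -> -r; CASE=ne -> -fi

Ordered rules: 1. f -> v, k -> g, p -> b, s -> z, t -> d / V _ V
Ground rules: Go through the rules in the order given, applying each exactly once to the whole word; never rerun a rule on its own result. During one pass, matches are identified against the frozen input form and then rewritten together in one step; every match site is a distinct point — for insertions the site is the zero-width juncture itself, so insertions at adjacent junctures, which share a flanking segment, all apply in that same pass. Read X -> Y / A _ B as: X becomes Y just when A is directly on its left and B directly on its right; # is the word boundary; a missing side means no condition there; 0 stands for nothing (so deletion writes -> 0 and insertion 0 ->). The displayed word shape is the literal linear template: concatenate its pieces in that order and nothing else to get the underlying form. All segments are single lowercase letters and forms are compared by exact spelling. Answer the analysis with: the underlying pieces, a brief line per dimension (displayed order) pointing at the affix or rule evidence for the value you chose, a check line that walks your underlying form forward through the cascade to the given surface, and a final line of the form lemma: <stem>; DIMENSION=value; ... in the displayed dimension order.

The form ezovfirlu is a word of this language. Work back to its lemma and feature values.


underlying: esov-fi-rlu
RANK=ri - signalled by the affix -rlu
CASE=ne - signalled by the affix -fi
check: esovfirlu -> ezovfirlu
lemma: esov; RANK=ri; CASE=ne


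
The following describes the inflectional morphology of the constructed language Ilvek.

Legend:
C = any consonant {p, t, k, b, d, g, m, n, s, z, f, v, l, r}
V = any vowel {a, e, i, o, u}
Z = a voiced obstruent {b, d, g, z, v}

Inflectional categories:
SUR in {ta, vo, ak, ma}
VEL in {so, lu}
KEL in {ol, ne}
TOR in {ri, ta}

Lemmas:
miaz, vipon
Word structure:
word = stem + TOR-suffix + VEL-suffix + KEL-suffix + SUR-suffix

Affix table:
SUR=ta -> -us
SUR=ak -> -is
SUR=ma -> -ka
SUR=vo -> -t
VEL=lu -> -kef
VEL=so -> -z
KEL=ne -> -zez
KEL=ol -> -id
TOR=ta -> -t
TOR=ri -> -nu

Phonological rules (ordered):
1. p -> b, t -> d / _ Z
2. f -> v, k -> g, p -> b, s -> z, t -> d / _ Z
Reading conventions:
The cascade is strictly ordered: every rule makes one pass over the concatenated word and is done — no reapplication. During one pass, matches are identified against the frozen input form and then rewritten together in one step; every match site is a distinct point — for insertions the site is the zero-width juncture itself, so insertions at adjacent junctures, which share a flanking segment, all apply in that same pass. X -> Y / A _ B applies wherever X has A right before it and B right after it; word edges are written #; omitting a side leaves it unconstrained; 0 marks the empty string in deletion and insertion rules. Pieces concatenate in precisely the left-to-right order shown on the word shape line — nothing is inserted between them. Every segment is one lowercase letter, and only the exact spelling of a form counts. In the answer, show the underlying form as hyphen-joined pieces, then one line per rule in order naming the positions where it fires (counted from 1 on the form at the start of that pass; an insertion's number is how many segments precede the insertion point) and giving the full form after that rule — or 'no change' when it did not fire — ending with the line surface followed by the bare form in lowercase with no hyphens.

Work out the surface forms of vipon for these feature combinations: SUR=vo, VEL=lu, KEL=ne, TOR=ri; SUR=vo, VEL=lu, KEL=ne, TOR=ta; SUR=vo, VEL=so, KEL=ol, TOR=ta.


cell SUR=vo, VEL=lu, KEL=ne, TOR=ri:
underlying: vipon-nu-kef-zez-t
1. p -> b, t -> d / _ Z: no change
2. f -> v, k -> g, p -> b, s -> z, t -> d / _ Z: fires at position(s) 10: viponnukevzezt
surface: viponnukevzezt

cell SUR=vo, VEL=lu, KEL=ne, TOR=ta:
underlying: vipon-t-kef-zez-t
1. p -> b, t -> d / _ Z: no change
2. f -> v, k -> g, p -> b, s -> z, t -> d / _ Z: fires at position(s) 9: vipontkevzezt
surface: vipontkevzezt

cell SUR=vo, VEL=so, KEL=ol, TOR=ta:
underlying: vipon-t-z-id-t
1. p -> b, t -> d / _ Z: fires at position(s) 6: vipondzidt
2. f -> v, k -> g, p -> b, s -> z, t -> d / _ Z: no change
surface: vipondzidt
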